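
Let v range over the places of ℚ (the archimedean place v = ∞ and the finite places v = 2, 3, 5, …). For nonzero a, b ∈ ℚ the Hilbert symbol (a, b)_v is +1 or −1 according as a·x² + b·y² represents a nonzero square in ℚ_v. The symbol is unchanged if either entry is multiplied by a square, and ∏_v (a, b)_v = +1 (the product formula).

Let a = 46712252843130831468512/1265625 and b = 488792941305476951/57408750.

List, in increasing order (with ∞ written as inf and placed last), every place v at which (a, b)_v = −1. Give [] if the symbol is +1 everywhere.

[11, 17]

(a, b) ≡ (49742, 58786) mod (ℚ^×)²; places V = {2, 3, 5, 7, 11, 13, 17, 19, ∞}.
(a,b)_13: α=4, u≡4; β=3, v≡5 (mod 13); (4|13)=+1, (5|13)=-1; sign (−1)^0·+1^3·-1^4 = +1.
(a,b)_7: α=1, u≡4; β=-1, v≡3 (mod 7); (4|7)=+1, (3|7)=-1; sign (−1)^1·+1^-1·-1^1 = +1.
(a,b)_5: α=-6, u≡2; β=-4, v≡4 (mod 5); (2|5)=-1, (4|5)=+1; sign (−1)^0·-1^-4·+1^-6 = +1.
(a,b)_17: α=1, u≡9; β=1, v≡5 (mod 17); (9|17)=+1, (5|17)=-1; sign (−1)^0·+1^1·-1^1 = -1.
(a,b)_19: α=9, u≡2; β=7, v≡7 (mod 19); (2|19)=-1, (7|19)=+1; sign (−1)^1·-1^7·+1^9 = +1.
(a,b)_3: α=-4, u≡2; β=-8, v≡1 (mod 3); (2|3)=-1, (1|3)=+1; sign (−1)^0·-1^-8·+1^-4 = +1.
(a,b)_2: α=5, β=-1; u≡7, v≡1 (mod 8); ε(u)ε(v)=1·0, αω(v)=5·0, βω(u)=-1·0; sum ≡ 0  ⇒  +1.
(a,b)_∞: sgn(49742)=+, sgn(58786)=+, so +1.
(a,b)_11: α=3, u≡9; β=4, v≡10 (mod 11); (9|11)=+1, (10|11)=-1; sign (−1)^0·+1^4·-1^3 = -1.
(49742, 58786 / ℚ) ramifies at {11, 17}: a division algebra.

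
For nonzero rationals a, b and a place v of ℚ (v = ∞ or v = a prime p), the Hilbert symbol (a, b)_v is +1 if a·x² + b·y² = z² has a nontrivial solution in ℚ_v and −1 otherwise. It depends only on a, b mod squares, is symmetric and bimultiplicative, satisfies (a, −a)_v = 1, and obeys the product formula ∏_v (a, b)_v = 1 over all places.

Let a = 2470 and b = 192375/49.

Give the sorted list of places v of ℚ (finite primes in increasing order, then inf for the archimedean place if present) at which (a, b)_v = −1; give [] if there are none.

[2, 19]

Mod squares: a ≡ 2470, b ≡ 95. Check v ∈ {∞, 2, 3, 5, 7, 13, 19}.
v=19: a=19^1·(≡16), b=19^1·(≡5) mod 19; (16|19)=+1, (5|19)=+1; (−1)^{1·1·9}·(+1)^1·(+1)^1 = -1.
v=7: a=7^0·(≡6), b=7^-2·(≡1) mod 7; (6|7)=-1, (1|7)=+1; (−1)^{0·-2·3}·(-1)^-2·(+1)^0 = +1.
v=3: a=3^0·(≡1), b=3^4·(≡2) mod 3; (1|3)=+1, (2|3)=-1; (−1)^{0·4·1}·(+1)^4·(-1)^0 = +1.
v=13: a=13^1·(≡8), b=13^0·(≡4) mod 13; (8|13)=-1, (4|13)=+1; (−1)^{1·0·6}·(-1)^0·(+1)^1 = +1.
v=∞: 2470 > 0 and 95 > 0  ⇒  (a,b)_∞ = +1.
v=2: v_2(a)=1, v_2(b)=0; units ≡ 3, 7 (mod 8); ε·ε+αω+βω = 1·1+1·0+0·1 ≡ 1  ⇒  (a,b)_2 = -1.
v=5: a=5^1·(≡4), b=5^3·(≡1) mod 5; (4|5)=+1, (1|5)=+1; (−1)^{1·3·2}·(+1)^3·(+1)^1 = +1.
Ram(2470, 95) = {2, 19}; no ℚ_2-point on the conic.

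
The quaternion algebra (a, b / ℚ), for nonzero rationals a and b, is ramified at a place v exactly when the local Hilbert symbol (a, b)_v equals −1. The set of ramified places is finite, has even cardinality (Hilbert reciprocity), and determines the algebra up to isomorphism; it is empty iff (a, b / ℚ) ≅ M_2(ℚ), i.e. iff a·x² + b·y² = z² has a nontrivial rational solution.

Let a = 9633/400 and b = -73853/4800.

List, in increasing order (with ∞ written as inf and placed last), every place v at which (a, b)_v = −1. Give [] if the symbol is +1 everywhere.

Mod squares: a ≡ 57, b ≡ -1311. Check v ∈ {∞, 2, 3, 5, 13, 19, 23}.
v=23: a=23^0·(≡20), b=23^1·(≡2) mod 23; (20|23)=-1, (2|23)=+1; (−1)^{0·1·11}·(-1)^1·(+1)^0 = -1.
v=5: a=5^-2·(≡3), b=5^-2·(≡1) mod 5; (3|5)=-1, (1|5)=+1; (−1)^{-2·-2·2}·(-1)^-2·(+1)^-2 = +1.
v=13: a=13^2·(≡7), b=13^2·(≡6) mod 13; (7|13)=-1, (6|13)=-1; (−1)^{2·2·6}·(-1)^2·(-1)^2 = +1.
v=∞: 57 > 0 and -1311 < 0  ⇒  (a,b)_∞ = +1.
v=2: v_2(a)=-4, v_2(b)=-6; units ≡ 1, 1 (mod 8); ε·ε+αω+βω = 0·0+-4·0+-6·0 ≡ 0  ⇒  (a,b)_2 = +1.
v=19: a=19^1·(≡13), b=19^1·(≡7) mod 19; (13|19)=-1, (7|19)=+1; (−1)^{1·1·9}·(-1)^1·(+1)^1 = +1.
v=3: a=3^1·(≡1), b=3^-1·(≡1) mod 3; (1|3)=+1, (1|3)=+1; (−1)^{1·-1·1}·(+1)^-1·(+1)^1 = -1.
Ram(57, -1311) = {3, 23}; no ℚ_3-point on the conic.

[3, 23]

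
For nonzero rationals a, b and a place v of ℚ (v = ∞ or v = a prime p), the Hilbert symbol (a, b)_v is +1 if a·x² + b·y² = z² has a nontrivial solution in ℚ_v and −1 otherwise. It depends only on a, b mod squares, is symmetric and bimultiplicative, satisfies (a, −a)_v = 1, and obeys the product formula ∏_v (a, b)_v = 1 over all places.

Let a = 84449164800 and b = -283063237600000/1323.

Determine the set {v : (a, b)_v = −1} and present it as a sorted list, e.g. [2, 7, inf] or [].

[2, 5, 11, 13]

(a, b) ≡ (462, -2145) mod (ℚ^×)²; places V = {2, 3, 5, 7, 11, 13, ∞}.
(a,b)_3: α=1, u≡1; β=-3, v≡2 (mod 3); (1|3)=+1, (2|3)=-1; sign (−1)^1·+1^-3·-1^1 = +1.
(a,b)_7: α=1, u≡6; β=-2, v≡4 (mod 7); (6|7)=-1, (4|7)=+1; sign (−1)^0·-1^-2·+1^1 = +1.
(a,b)_2: α=9, β=8; u≡7, v≡7 (mod 8); ε(u)ε(v)=1·1, αω(v)=9·0, βω(u)=8·0; sum ≡ 1  ⇒  -1.
(a,b)_5: α=2, u≡2; β=5, v≡1 (mod 5); (2|5)=-1, (1|5)=+1; sign (−1)^0·-1^5·+1^2 = -1.
(a,b)_13: α=4, u≡2; β=3, v≡1 (mod 13); (2|13)=-1, (1|13)=+1; sign (−1)^0·-1^3·+1^4 = -1.
(a,b)_∞: sgn(462)=+, sgn(-2145)=−, so +1.
(a,b)_11: α=1, u≡9; β=5, v≡3 (mod 11); (9|11)=+1, (3|11)=+1; sign (−1)^1·+1^5·+1^1 = -1.
Ram(462, -2145) = {2, 5, 11, 13}; no ℚ_2-point on the conic.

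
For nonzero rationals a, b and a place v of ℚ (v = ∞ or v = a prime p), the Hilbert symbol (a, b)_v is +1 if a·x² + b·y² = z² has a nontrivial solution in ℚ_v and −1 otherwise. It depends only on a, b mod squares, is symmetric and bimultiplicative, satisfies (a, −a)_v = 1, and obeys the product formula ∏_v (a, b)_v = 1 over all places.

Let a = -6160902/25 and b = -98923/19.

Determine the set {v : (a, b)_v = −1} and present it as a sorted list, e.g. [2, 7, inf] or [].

[3, 17, 19, inf]

Mod squares: a ≡ -21318, b ≡ -3553. Check v ∈ {∞, 2, 3, 5, 11, 17, 19, 23}.
v=11: a=11^1·(≡9), b=11^1·(≡2) mod 11; (9|11)=+1, (2|11)=-1; (−1)^{1·1·5}·(+1)^1·(-1)^1 = +1.
v=23: a=23^0·(≡8), b=23^2·(≡18) mod 23; (8|23)=+1, (18|23)=+1; (−1)^{0·2·11}·(+1)^2·(+1)^0 = +1.
v=17: a=17^3·(≡9), b=17^1·(≡6) mod 17; (9|17)=+1, (6|17)=-1; (−1)^{3·1·8}·(+1)^1·(-1)^3 = -1.
v=3: a=3^1·(≡1), b=3^0·(≡2) mod 3; (1|3)=+1, (2|3)=-1; (−1)^{1·0·1}·(+1)^0·(-1)^1 = -1.
v=2: v_2(a)=1, v_2(b)=0; units ≡ 5, 7 (mod 8); ε·ε+αω+βω = 0·1+1·0+0·1 ≡ 0  ⇒  (a,b)_2 = +1.
v=19: a=19^1·(≡12), b=19^-1·(≡10) mod 19; (12|19)=-1, (10|19)=-1; (−1)^{1·-1·9}·(-1)^-1·(-1)^1 = -1.
v=5: a=5^-2·(≡3), b=5^0·(≡3) mod 5; (3|5)=-1, (3|5)=-1; (−1)^{-2·0·2}·(-1)^0·(-1)^-2 = +1.
v=∞: -21318 < 0 and -3553 < 0  ⇒  (a,b)_∞ = -1.
Ram(-21318, -3553) = {3, 17, 19, ∞}; no ℚ_3-point on the conic.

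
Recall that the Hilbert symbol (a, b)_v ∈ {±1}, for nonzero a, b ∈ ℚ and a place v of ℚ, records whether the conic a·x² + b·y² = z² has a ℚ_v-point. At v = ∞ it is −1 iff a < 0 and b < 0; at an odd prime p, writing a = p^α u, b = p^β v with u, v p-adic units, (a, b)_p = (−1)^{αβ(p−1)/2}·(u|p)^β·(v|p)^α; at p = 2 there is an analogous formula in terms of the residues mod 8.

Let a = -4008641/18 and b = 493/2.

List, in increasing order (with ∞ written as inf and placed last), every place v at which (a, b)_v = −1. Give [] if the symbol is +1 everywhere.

Mod squares: a ≡ -163618, b ≡ 986. Check v ∈ {∞, 2, 3, 7, 13, 17, 29, 31}.
v=17: a=17^0·(≡10), b=17^1·(≡6) mod 17; (10|17)=-1, (6|17)=-1; (−1)^{0·1·8}·(-1)^1·(-1)^0 = -1.
v=3: a=3^-2·(≡2), b=3^0·(≡2) mod 3; (2|3)=-1, (2|3)=-1; (−1)^{-2·0·1}·(-1)^0·(-1)^-2 = +1.
v=31: a=31^1·(≡27), b=31^0·(≡14) mod 31; (27|31)=-1, (14|31)=+1; (−1)^{1·0·15}·(-1)^0·(+1)^1 = +1.
v=29: a=29^1·(≡4), b=29^1·(≡23) mod 29; (4|29)=+1, (23|29)=+1; (−1)^{1·1·14}·(+1)^1·(+1)^1 = +1.
v=∞: -163618 < 0 and 986 > 0  ⇒  (a,b)_∞ = +1.
v=7: a=7^3·(≡6), b=7^0·(≡5) mod 7; (6|7)=-1, (5|7)=-1; (−1)^{3·0·3}·(-1)^0·(-1)^3 = -1.
v=2: v_2(a)=-1, v_2(b)=-1; units ≡ 7, 5 (mod 8); ε·ε+αω+βω = 1·0+-1·1+-1·0 ≡ 1  ⇒  (a,b)_2 = -1.
v=13: a=13^1·(≡11), b=13^0·(≡6) mod 13; (11|13)=-1, (6|13)=-1; (−1)^{1·0·6}·(-1)^0·(-1)^1 = -1.
Ram(-163618, 986) = {2, 7, 13, 17}; no ℚ_2-point on the conic.

[2, 7, 13, 17]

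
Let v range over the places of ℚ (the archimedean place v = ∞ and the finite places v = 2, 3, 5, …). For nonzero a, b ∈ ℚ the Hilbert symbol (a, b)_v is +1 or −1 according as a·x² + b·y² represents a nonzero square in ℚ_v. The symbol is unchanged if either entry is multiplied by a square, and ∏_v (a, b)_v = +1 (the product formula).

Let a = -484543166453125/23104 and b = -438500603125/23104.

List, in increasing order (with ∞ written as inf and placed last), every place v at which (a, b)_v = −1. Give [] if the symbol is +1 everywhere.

[2, 5, 13, inf]

(a, b) ≡ (-13, -85) mod (ℚ^×)²; places V = {2, 5, 13, 17, 19, ∞}.
(a,b)_13: α=5, u≡3; β=4, v≡6 (mod 13); (3|13)=+1, (6|13)=-1; sign (−1)^0·+1^4·-1^5 = -1.
(a,b)_17: α=4, u≡8; β=3, v≡3 (mod 17); (8|17)=+1, (3|17)=-1; sign (−1)^0·+1^3·-1^4 = +1.
(a,b)_∞: sgn(-13)=−, sgn(-85)=−, so -1.
(a,b)_2: α=-6, β=-6; u≡3, v≡3 (mod 8); ε(u)ε(v)=1·1, αω(v)=-6·1, βω(u)=-6·1; sum ≡ 1  ⇒  -1.
(a,b)_5: α=6, u≡3; β=5, v≡3 (mod 5); (3|5)=-1, (3|5)=-1; sign (−1)^0·-1^5·-1^6 = -1.
(a,b)_19: α=-2, u≡4; β=-2, v≡14 (mod 19); (4|19)=+1, (14|19)=-1; sign (−1)^0·+1^-2·-1^-2 = +1.
(-13, -85 / ℚ) ramifies at {2, 5, 13, ∞}: a division algebra.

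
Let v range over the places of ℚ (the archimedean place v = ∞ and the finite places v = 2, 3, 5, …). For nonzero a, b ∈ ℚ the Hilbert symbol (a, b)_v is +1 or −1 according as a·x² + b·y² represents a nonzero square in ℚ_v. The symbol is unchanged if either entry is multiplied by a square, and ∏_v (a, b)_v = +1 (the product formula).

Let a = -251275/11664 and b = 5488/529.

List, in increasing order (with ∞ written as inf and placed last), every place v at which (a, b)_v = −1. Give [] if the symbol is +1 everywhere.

(a, b) ≡ (-19, 7) mod (ℚ^×)²; places V = {2, 3, 5, 7, 19, 23, ∞}.
(a,b)_2: α=-4, β=4; u≡5, v≡7 (mod 8); ε(u)ε(v)=0·1, αω(v)=-4·0, βω(u)=4·1; sum ≡ 0  ⇒  +1.
(a,b)_3: α=-6, u≡2; β=0, v≡1 (mod 3); (2|3)=-1, (1|3)=+1; sign (−1)^0·-1^0·+1^-6 = +1.
(a,b)_23: α=2, u≡18; β=-2, v≡14 (mod 23); (18|23)=+1, (14|23)=-1; sign (−1)^0·+1^-2·-1^2 = +1.
(a,b)_5: α=2, u≡1; β=0, v≡2 (mod 5); (1|5)=+1, (2|5)=-1; sign (−1)^0·+1^0·-1^2 = +1.
(a,b)_∞: sgn(-19)=−, sgn(7)=+, so +1.
(a,b)_7: α=0, u≡2; β=3, v≡4 (mod 7); (2|7)=+1, (4|7)=+1; sign (−1)^0·+1^3·+1^0 = +1.
(a,b)_19: α=1, u≡10; β=0, v≡1 (mod 19); (10|19)=-1, (1|19)=+1; sign (−1)^0·-1^0·+1^1 = +1.
Ram(a, b) = ∅: the form -19·x² + 7·y² − z² is isotropic over every ℚ_v, so by Hasse–Minkowski it is isotropic over ℚ.

[]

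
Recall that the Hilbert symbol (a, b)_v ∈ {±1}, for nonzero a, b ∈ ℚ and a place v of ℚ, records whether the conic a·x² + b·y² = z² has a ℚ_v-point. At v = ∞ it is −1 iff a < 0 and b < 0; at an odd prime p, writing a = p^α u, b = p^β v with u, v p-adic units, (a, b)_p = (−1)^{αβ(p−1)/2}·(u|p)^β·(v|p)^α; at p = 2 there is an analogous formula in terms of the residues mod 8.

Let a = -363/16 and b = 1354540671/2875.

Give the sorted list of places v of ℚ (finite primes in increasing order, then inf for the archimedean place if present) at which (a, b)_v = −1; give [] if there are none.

Mod squares: a ≡ -3, b ≡ 170085. Check v ∈ {∞, 2, 3, 5, 11, 17, 23, 29}.
v=17: a=17^0·(≡6), b=17^1·(≡8) mod 17; (6|17)=-1, (8|17)=+1; (−1)^{0·1·8}·(-1)^1·(+1)^0 = -1.
v=∞: -3 < 0 and 170085 > 0  ⇒  (a,b)_∞ = +1.
v=3: a=3^1·(≡2), b=3^3·(≡1) mod 3; (2|3)=-1, (1|3)=+1; (−1)^{1·3·1}·(-1)^3·(+1)^1 = +1.
v=23: a=23^0·(≡19), b=23^-1·(≡13) mod 23; (19|23)=-1, (13|23)=+1; (−1)^{0·-1·11}·(-1)^-1·(+1)^0 = -1.
v=11: a=11^2·(≡6), b=11^2·(≡4) mod 11; (6|11)=-1, (4|11)=+1; (−1)^{2·2·5}·(-1)^2·(+1)^2 = +1.
v=29: a=29^0·(≡19), b=29^3·(≡1) mod 29; (19|29)=-1, (1|29)=+1; (−1)^{0·3·14}·(-1)^3·(+1)^0 = -1.
v=5: a=5^0·(≡2), b=5^-3·(≡2) mod 5; (2|5)=-1, (2|5)=-1; (−1)^{0·-3·2}·(-1)^-3·(-1)^0 = -1.
v=2: v_2(a)=-4, v_2(b)=0; units ≡ 5, 5 (mod 8); ε·ε+αω+βω = 0·0+-4·1+0·1 ≡ 0  ⇒  (a,b)_2 = +1.
(-3, 170085 / ℚ) ramifies at {5, 17, 23, 29}: a division algebra.

[5, 17, 23, 29]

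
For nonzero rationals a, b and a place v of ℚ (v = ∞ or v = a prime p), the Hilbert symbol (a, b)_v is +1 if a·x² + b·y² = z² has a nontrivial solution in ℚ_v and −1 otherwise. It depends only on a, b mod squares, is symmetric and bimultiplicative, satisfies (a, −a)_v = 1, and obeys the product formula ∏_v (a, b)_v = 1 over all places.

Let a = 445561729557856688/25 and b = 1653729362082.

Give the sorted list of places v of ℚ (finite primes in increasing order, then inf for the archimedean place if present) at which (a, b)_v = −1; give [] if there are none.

[2, 19, 43, 53]

(a, b) ≡ (303107, 2) mod (ℚ^×)²; places V = {2, 3, 5, 7, 19, 43, 53, ∞}.
(a,b)_3: α=0, u≡2; β=2, v≡2 (mod 3); (2|3)=-1, (2|3)=-1; sign (−1)^0·-1^2·-1^0 = +1.
(a,b)_43: α=3, u≡24; β=2, v≡33 (mod 43); (24|43)=+1, (33|43)=-1; sign (−1)^0·+1^2·-1^3 = -1.
(a,b)_53: α=3, u≡26; β=2, v≡26 (mod 53); (26|53)=-1, (26|53)=-1; sign (−1)^0·-1^2·-1^3 = -1.
(a,b)_5: α=-2, u≡3; β=0, v≡2 (mod 5); (3|5)=-1, (2|5)=-1; sign (−1)^0·-1^0·-1^-2 = +1.
(a,b)_2: α=4, β=1; u≡3, v≡1 (mod 8); ε(u)ε(v)=1·0, αω(v)=4·0, βω(u)=1·1; sum ≡ 1  ⇒  -1.
(a,b)_∞: sgn(303107)=+, sgn(2)=+, so +1.
(a,b)_7: α=3, u≡3; β=2, v≡4 (mod 7); (3|7)=-1, (4|7)=+1; sign (−1)^0·-1^2·+1^3 = +1.
(a,b)_19: α=3, u≡10; β=2, v≡8 (mod 19); (10|19)=-1, (8|19)=-1; sign (−1)^0·-1^2·-1^3 = -1.
Ram(303107, 2) = {2, 19, 43, 53}; no ℚ_2-point on the conic.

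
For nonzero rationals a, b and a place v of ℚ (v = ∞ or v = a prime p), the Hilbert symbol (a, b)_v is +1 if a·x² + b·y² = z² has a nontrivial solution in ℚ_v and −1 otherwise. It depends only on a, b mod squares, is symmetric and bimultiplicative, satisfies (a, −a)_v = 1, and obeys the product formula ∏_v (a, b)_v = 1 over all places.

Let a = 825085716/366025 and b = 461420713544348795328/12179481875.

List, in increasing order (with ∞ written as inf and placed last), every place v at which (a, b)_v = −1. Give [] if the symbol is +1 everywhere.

Mod squares: a ≡ 69, b ≡ 253. Check v ∈ {∞, 2, 3, 5, 7, 11, 13, 19, 23}.
v=23: a=23^1·(≡18), b=23^3·(≡17) mod 23; (18|23)=+1, (17|23)=-1; (−1)^{1·3·11}·(+1)^3·(-1)^1 = +1.
v=5: a=5^-2·(≡1), b=5^-4·(≡3) mod 5; (1|5)=+1, (3|5)=-1; (−1)^{-2·-4·2}·(+1)^-4·(-1)^-2 = +1.
v=19: a=19^2·(≡3), b=19^6·(≡11) mod 19; (3|19)=-1, (11|19)=+1; (−1)^{2·6·9}·(-1)^6·(+1)^2 = +1.
v=13: a=13^2·(≡4), b=13^4·(≡7) mod 13; (4|13)=+1, (7|13)=-1; (−1)^{2·4·6}·(+1)^4·(-1)^2 = +1.
v=7: a=7^2·(≡6), b=7^2·(≡2) mod 7; (6|7)=-1, (2|7)=+1; (−1)^{2·2·3}·(-1)^2·(+1)^2 = +1.
v=11: a=11^-4·(≡5), b=11^-7·(≡4) mod 11; (5|11)=+1, (4|11)=+1; (−1)^{-4·-7·5}·(+1)^-7·(+1)^-4 = +1.
v=2: v_2(a)=2, v_2(b)=6; units ≡ 5, 5 (mod 8); ε·ε+αω+βω = 0·0+2·1+6·1 ≡ 0  ⇒  (a,b)_2 = +1.
v=∞: 69 > 0 and 253 > 0  ⇒  (a,b)_∞ = +1.
v=3: a=3^1·(≡2), b=3^2·(≡1) mod 3; (2|3)=-1, (1|3)=+1; (−1)^{1·2·1}·(-1)^2·(+1)^1 = +1.
Every local symbol is +1, so the conic 69·x² + 253·y² = z² has ℚ_v-points for all v and hence a ℚ-point; (a, b / ℚ) ≅ M_2(ℚ).

[]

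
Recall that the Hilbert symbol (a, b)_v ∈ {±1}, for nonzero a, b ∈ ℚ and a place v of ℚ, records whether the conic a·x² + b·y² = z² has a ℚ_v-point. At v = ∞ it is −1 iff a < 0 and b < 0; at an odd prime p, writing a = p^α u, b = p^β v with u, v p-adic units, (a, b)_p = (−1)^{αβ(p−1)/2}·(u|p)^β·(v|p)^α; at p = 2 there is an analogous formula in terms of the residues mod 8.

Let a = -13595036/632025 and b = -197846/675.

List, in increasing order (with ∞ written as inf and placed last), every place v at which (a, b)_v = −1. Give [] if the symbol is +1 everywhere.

(a, b) ≡ (-119, -1122) mod (ℚ^×)²; places V = {2, 3, 5, 7, 11, 13, 17, 23, 53, ∞}.
(a,b)_3: α=-2, u≡1; β=-3, v≡1 (mod 3); (1|3)=+1, (1|3)=+1; sign (−1)^0·+1^-3·+1^-2 = +1.
(a,b)_17: α=1, u≡11; β=1, v≡2 (mod 17); (11|17)=-1, (2|17)=+1; sign (−1)^0·-1^1·+1^1 = -1.
(a,b)_5: α=-2, u≡4; β=-2, v≡2 (mod 5); (4|5)=+1, (2|5)=-1; sign (−1)^0·+1^-2·-1^-2 = +1.
(a,b)_53: α=-2, u≡24; β=0, v≡49 (mod 53); (24|53)=+1, (49|53)=+1; sign (−1)^0·+1^0·+1^-2 = +1.
(a,b)_23: α=0, u≡10; β=2, v≡5 (mod 23); (10|23)=-1, (5|23)=-1; sign (−1)^0·-1^2·-1^0 = +1.
(a,b)_∞: sgn(-119)=−, sgn(-1122)=−, so -1.
(a,b)_2: α=2, β=1; u≡1, v≡7 (mod 8); ε(u)ε(v)=0·1, αω(v)=2·0, βω(u)=1·0; sum ≡ 0  ⇒  +1.
(a,b)_11: α=0, u≡2; β=1, v≡8 (mod 11); (2|11)=-1, (8|11)=-1; sign (−1)^0·-1^1·-1^0 = -1.
(a,b)_7: α=1, u≡1; β=0, v≡3 (mod 7); (1|7)=+1, (3|7)=-1; sign (−1)^0·+1^0·-1^1 = -1.
(a,b)_13: α=4, u≡11; β=0, v≡12 (mod 13); (11|13)=-1, (12|13)=+1; sign (−1)^0·-1^0·+1^4 = +1.
(-119, -1122 / ℚ) ramifies at {7, 11, 17, ∞}: a division algebra.

[7, 11, 17, inf]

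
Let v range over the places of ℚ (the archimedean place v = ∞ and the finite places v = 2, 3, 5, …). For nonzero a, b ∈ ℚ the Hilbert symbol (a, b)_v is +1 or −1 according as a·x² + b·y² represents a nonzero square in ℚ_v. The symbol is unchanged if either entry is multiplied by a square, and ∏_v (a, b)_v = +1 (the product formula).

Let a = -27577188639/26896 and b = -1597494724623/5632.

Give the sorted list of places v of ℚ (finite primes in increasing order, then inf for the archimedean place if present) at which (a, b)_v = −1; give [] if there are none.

[7, inf]

(a, b) ≡ (-24871, -154) mod (ℚ^×)²; places V = {2, 3, 7, 11, 13, 17, 19, 29, 41, ∞}.
(a,b)_11: α=1, u≡1; β=-1, v≡10 (mod 11); (1|11)=+1, (10|11)=-1; sign (−1)^1·+1^-1·-1^1 = +1.
(a,b)_7: α=1, u≡3; β=1, v≡6 (mod 7); (3|7)=-1, (6|7)=-1; sign (−1)^1·-1^1·-1^1 = -1.
(a,b)_41: α=-2, u≡5; β=0, v≡18 (mod 41); (5|41)=+1, (18|41)=+1; sign (−1)^0·+1^0·+1^-2 = +1.
(a,b)_2: α=-4, β=-9; u≡1, v≡3 (mod 8); ε(u)ε(v)=0·1, αω(v)=-4·1, βω(u)=-9·0; sum ≡ 0  ⇒  +1.
(a,b)_17: α=1, u≡8; β=4, v≡15 (mod 17); (8|17)=+1, (15|17)=+1; sign (−1)^0·+1^4·+1^1 = +1.
(a,b)_29: α=0, u≡15; β=2, v≡23 (mod 29); (15|29)=-1, (23|29)=+1; sign (−1)^0·-1^2·+1^0 = +1.
(a,b)_19: α=1, u≡3; β=2, v≡16 (mod 19); (3|19)=-1, (16|19)=+1; sign (−1)^0·-1^2·+1^1 = +1.
(a,b)_3: α=8, u≡2; β=2, v≡2 (mod 3); (2|3)=-1, (2|3)=-1; sign (−1)^0·-1^2·-1^8 = +1.
(a,b)_∞: sgn(-24871)=−, sgn(-154)=−, so -1.
(a,b)_13: α=2, u≡5; β=0, v≡7 (mod 13); (5|13)=-1, (7|13)=-1; sign (−1)^0·-1^0·-1^2 = +1.
|Ram(-24871, -154)| = 2, even; anisotropic at {7, ∞}.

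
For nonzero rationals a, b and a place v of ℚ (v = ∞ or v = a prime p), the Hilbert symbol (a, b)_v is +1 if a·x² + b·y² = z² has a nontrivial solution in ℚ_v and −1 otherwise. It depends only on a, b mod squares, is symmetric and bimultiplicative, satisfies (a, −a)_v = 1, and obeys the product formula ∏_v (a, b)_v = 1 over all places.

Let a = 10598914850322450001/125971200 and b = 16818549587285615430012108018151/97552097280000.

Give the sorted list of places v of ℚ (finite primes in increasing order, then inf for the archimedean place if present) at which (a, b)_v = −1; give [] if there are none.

[3, 7, 29, 41]

Mod squares: a ≡ 196707, b ≡ 14637. Check v ∈ {∞, 2, 3, 5, 7, 11, 17, 19, 29, 37, 41}.
v=7: a=7^1·(≡6), b=7^1·(≡5) mod 7; (6|7)=-1, (5|7)=-1; (−1)^{1·1·3}·(-1)^1·(-1)^1 = -1.
v=11: a=11^0·(≡3), b=11^-2·(≡10) mod 11; (3|11)=+1, (10|11)=-1; (−1)^{0·-2·5}·(+1)^-2·(-1)^0 = +1.
v=2: v_2(a)=-8, v_2(b)=-16; units ≡ 3, 5 (mod 8); ε·ε+αω+βω = 1·0+-8·1+-16·1 ≡ 0  ⇒  (a,b)_2 = +1.
v=∞: 196707 > 0 and 14637 > 0  ⇒  (a,b)_∞ = +1.
v=41: a=41^2·(≡13), b=41^3·(≡3) mod 41; (13|41)=-1, (3|41)=-1; (−1)^{2·3·20}·(-1)^3·(-1)^2 = -1.
v=29: a=29^3·(≡17), b=29^6·(≡26) mod 29; (17|29)=-1, (26|29)=-1; (−1)^{3·6·14}·(-1)^6·(-1)^3 = -1.
v=5: a=5^-2·(≡2), b=5^-4·(≡2) mod 5; (2|5)=-1, (2|5)=-1; (−1)^{-2·-4·2}·(-1)^-4·(-1)^-2 = +1.
v=17: a=17^5·(≡5), b=17^9·(≡12) mod 17; (5|17)=-1, (12|17)=-1; (−1)^{5·9·8}·(-1)^9·(-1)^5 = +1.
v=37: a=37^2·(≡20), b=37^2·(≡8) mod 37; (20|37)=-1, (8|37)=-1; (−1)^{2·2·18}·(-1)^2·(-1)^2 = +1.
v=19: a=19^1·(≡11), b=19^2·(≡5) mod 19; (11|19)=+1, (5|19)=+1; (−1)^{1·2·9}·(+1)^2·(+1)^1 = +1.
v=3: a=3^-9·(≡1), b=3^-9·(≡1) mod 3; (1|3)=+1, (1|3)=+1; (−1)^{-9·-9·1}·(+1)^-9·(+1)^-9 = -1.
Ram(196707, 14637) = {3, 7, 29, 41}; no ℚ_3-point on the conic.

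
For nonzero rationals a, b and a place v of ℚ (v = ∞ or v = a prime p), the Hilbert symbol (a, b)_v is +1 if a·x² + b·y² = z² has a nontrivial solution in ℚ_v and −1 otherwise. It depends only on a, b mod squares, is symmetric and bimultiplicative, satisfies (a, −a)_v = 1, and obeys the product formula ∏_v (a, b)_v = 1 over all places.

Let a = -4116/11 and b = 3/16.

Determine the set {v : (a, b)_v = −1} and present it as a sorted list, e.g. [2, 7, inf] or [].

Mod squares: a ≡ -231, b ≡ 3. Check v ∈ {∞, 2, 3, 7, 11}.
v=3: a=3^1·(≡1), b=3^1·(≡1) mod 3; (1|3)=+1, (1|3)=+1; (−1)^{1·1·1}·(+1)^1·(+1)^1 = -1.
v=∞: -231 < 0 and 3 > 0  ⇒  (a,b)_∞ = +1.
v=11: a=11^-1·(≡9), b=11^0·(≡5) mod 11; (9|11)=+1, (5|11)=+1; (−1)^{-1·0·5}·(+1)^0·(+1)^-1 = +1.
v=7: a=7^3·(≡4), b=7^0·(≡5) mod 7; (4|7)=+1, (5|7)=-1; (−1)^{3·0·3}·(+1)^0·(-1)^3 = -1.
v=2: v_2(a)=2, v_2(b)=-4; units ≡ 1, 3 (mod 8); ε·ε+αω+βω = 0·1+2·1+-4·0 ≡ 0  ⇒  (a,b)_2 = +1.
|Ram(-231, 3)| = 2, even; anisotropic at {3, 7}.

[3, 7]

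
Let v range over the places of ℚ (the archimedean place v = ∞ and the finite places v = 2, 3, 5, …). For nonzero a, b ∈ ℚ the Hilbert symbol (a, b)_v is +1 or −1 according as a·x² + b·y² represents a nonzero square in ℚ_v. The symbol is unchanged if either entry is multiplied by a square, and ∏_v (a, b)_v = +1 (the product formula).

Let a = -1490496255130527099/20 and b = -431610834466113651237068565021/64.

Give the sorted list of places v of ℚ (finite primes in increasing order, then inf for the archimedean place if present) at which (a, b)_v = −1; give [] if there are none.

[7, 19, 41, inf]

Mod squares: a ≡ -31255, b ≡ -571909. Check v ∈ {∞, 2, 3, 5, 7, 13, 19, 29, 37, 41, 47}.
v=29: a=29^2·(≡20), b=29^3·(≡9) mod 29; (20|29)=+1, (9|29)=+1; (−1)^{2·3·14}·(+1)^3·(+1)^2 = +1.
v=19: a=19^1·(≡18), b=19^2·(≡13) mod 19; (18|19)=-1, (13|19)=-1; (−1)^{1·2·9}·(-1)^2·(-1)^1 = -1.
v=5: a=5^-1·(≡4), b=5^0·(≡1) mod 5; (4|5)=+1, (1|5)=+1; (−1)^{-1·0·2}·(+1)^0·(+1)^-1 = +1.
v=7: a=7^1·(≡2), b=7^2·(≡6) mod 7; (2|7)=+1, (6|7)=-1; (−1)^{1·2·3}·(+1)^2·(-1)^1 = -1.
v=∞: -31255 < 0 and -571909 < 0  ⇒  (a,b)_∞ = -1.
v=13: a=13^2·(≡4), b=13^3·(≡12) mod 13; (4|13)=+1, (12|13)=+1; (−1)^{2·3·6}·(+1)^3·(+1)^2 = +1.
v=37: a=37^2·(≡33), b=37^3·(≡9) mod 37; (33|37)=+1, (9|37)=+1; (−1)^{2·3·18}·(+1)^3·(+1)^2 = +1.
v=2: v_2(a)=-2, v_2(b)=-6; units ≡ 1, 3 (mod 8); ε·ε+αω+βω = 0·1+-2·1+-6·0 ≡ 0  ⇒  (a,b)_2 = +1.
v=3: a=3^6·(≡2), b=3^10·(≡2) mod 3; (2|3)=-1, (2|3)=-1; (−1)^{6·10·1}·(-1)^10·(-1)^6 = +1.
v=41: a=41^2·(≡14), b=41^3·(≡36) mod 41; (14|41)=-1, (36|41)=+1; (−1)^{2·3·20}·(-1)^3·(+1)^2 = -1.
v=47: a=47^1·(≡15), b=47^2·(≡16) mod 47; (15|47)=-1, (16|47)=+1; (−1)^{1·2·23}·(-1)^2·(+1)^1 = +1.
|Ram(-31255, -571909)| = 4, even; anisotropic at {7, 19, 41, ∞}.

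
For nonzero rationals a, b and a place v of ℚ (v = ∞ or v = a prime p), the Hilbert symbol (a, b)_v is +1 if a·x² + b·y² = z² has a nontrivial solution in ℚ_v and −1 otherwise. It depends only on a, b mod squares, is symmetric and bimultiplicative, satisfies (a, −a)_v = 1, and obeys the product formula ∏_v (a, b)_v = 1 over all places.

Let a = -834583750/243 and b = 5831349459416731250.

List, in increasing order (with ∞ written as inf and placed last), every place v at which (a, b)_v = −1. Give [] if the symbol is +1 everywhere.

Mod squares: a ≡ -4006002, b ≡ 20930. Check v ∈ {∞, 2, 3, 5, 7, 11, 13, 23, 29}.
v=7: a=7^1·(≡5), b=7^3·(≡2) mod 7; (5|7)=-1, (2|7)=+1; (−1)^{1·3·3}·(-1)^3·(+1)^1 = +1.
v=5: a=5^4·(≡2), b=5^5·(≡4) mod 5; (2|5)=-1, (4|5)=+1; (−1)^{4·5·2}·(-1)^5·(+1)^4 = -1.
v=11: a=11^1·(≡7), b=11^2·(≡6) mod 11; (7|11)=-1, (6|11)=-1; (−1)^{1·2·5}·(-1)^2·(-1)^1 = -1.
v=23: a=23^1·(≡7), b=23^3·(≡8) mod 23; (7|23)=-1, (8|23)=+1; (−1)^{1·3·11}·(-1)^3·(+1)^1 = +1.
v=∞: -4006002 < 0 and 20930 > 0  ⇒  (a,b)_∞ = +1.
v=13: a=13^1·(≡11), b=13^3·(≡7) mod 13; (11|13)=-1, (7|13)=-1; (−1)^{1·3·6}·(-1)^3·(-1)^1 = +1.
v=3: a=3^-5·(≡2), b=3^0·(≡2) mod 3; (2|3)=-1, (2|3)=-1; (−1)^{-5·0·1}·(-1)^0·(-1)^-5 = -1.
v=2: v_2(a)=1, v_2(b)=1; units ≡ 7, 1 (mod 8); ε·ε+αω+βω = 1·0+1·0+1·0 ≡ 0  ⇒  (a,b)_2 = +1.
v=29: a=29^1·(≡14), b=29^2·(≡8) mod 29; (14|29)=-1, (8|29)=-1; (−1)^{1·2·14}·(-1)^2·(-1)^1 = -1.
|Ram(-4006002, 20930)| = 4, even; anisotropic at {3, 5, 11, 29}.

[3, 5, 11, 29]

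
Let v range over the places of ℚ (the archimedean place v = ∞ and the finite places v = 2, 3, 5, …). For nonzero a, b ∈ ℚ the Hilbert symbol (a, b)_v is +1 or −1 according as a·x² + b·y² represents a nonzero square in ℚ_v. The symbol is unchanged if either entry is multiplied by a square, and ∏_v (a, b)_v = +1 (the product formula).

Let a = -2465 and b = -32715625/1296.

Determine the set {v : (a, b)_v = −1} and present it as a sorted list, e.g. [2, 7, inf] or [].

Mod squares: a ≡ -2465, b ≡ -145. Check v ∈ {∞, 2, 3, 5, 17, 19, 29}.
v=∞: -2465 < 0 and -145 < 0  ⇒  (a,b)_∞ = -1.
v=17: a=17^1·(≡8), b=17^0·(≡2) mod 17; (8|17)=+1, (2|17)=+1; (−1)^{1·0·8}·(+1)^0·(+1)^1 = +1.
v=2: v_2(a)=0, v_2(b)=-4; units ≡ 7, 7 (mod 8); ε·ε+αω+βω = 1·1+0·0+-4·0 ≡ 1  ⇒  (a,b)_2 = -1.
v=29: a=29^1·(≡2), b=29^1·(≡6) mod 29; (2|29)=-1, (6|29)=+1; (−1)^{1·1·14}·(-1)^1·(+1)^1 = -1.
v=19: a=19^0·(≡5), b=19^2·(≡6) mod 19; (5|19)=+1, (6|19)=+1; (−1)^{0·2·9}·(+1)^2·(+1)^0 = +1.
v=3: a=3^0·(≡1), b=3^-4·(≡2) mod 3; (1|3)=+1, (2|3)=-1; (−1)^{0·-4·1}·(+1)^-4·(-1)^0 = +1.
v=5: a=5^1·(≡2), b=5^5·(≡1) mod 5; (2|5)=-1, (1|5)=+1; (−1)^{1·5·2}·(-1)^5·(+1)^1 = -1.
(-2465, -145 / ℚ) ramifies at {2, 5, 29, ∞}: a division algebra.

[2, 5, 29, inf]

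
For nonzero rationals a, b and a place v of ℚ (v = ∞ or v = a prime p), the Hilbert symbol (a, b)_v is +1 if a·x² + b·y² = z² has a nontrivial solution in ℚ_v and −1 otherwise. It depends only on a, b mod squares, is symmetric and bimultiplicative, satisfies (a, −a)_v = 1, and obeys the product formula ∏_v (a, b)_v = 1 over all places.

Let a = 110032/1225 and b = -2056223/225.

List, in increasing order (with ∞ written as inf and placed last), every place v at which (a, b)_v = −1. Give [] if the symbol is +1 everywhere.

[]

Mod squares: a ≡ 13, b ≡ -23. Check v ∈ {∞, 2, 3, 5, 7, 13, 23}.
v=∞: 13 > 0 and -23 < 0  ⇒  (a,b)_∞ = +1.
v=23: a=23^2·(≡4), b=23^3·(≡20) mod 23; (4|23)=+1, (20|23)=-1; (−1)^{2·3·11}·(+1)^3·(-1)^2 = +1.
v=5: a=5^-2·(≡3), b=5^-2·(≡3) mod 5; (3|5)=-1, (3|5)=-1; (−1)^{-2·-2·2}·(-1)^-2·(-1)^-2 = +1.
v=13: a=13^1·(≡9), b=13^2·(≡10) mod 13; (9|13)=+1, (10|13)=+1; (−1)^{1·2·6}·(+1)^2·(+1)^1 = +1.
v=2: v_2(a)=4, v_2(b)=0; units ≡ 5, 1 (mod 8); ε·ε+αω+βω = 0·0+4·0+0·1 ≡ 0  ⇒  (a,b)_2 = +1.
v=3: a=3^0·(≡1), b=3^-2·(≡1) mod 3; (1|3)=+1, (1|3)=+1; (−1)^{0·-2·1}·(+1)^-2·(+1)^0 = +1.
v=7: a=7^-2·(≡5), b=7^0·(≡6) mod 7; (5|7)=-1, (6|7)=-1; (−1)^{-2·0·3}·(-1)^0·(-1)^-2 = +1.
Every local symbol is +1, so the conic 13·x² + -23·y² = z² has ℚ_v-points for all v and hence a ℚ-point; (a, b / ℚ) ≅ M_2(ℚ).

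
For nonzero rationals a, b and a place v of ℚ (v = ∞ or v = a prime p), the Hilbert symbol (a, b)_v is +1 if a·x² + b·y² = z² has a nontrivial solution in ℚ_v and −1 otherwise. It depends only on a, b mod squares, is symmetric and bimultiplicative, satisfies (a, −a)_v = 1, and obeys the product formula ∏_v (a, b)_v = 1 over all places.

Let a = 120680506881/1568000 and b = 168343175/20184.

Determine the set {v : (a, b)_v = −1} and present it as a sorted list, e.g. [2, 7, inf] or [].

[2, 3, 5, 13]

Mod squares: a ≡ 5, b ≡ 858. Check v ∈ {∞, 2, 3, 5, 7, 11, 13, 29, 31}.
v=13: a=13^0·(≡5), b=13^1·(≡4) mod 13; (5|13)=-1, (4|13)=+1; (−1)^{0·1·6}·(-1)^1·(+1)^0 = -1.
v=2: v_2(a)=-8, v_2(b)=-3; units ≡ 5, 5 (mod 8); ε·ε+αω+βω = 0·0+-8·1+-3·1 ≡ 1  ⇒  (a,b)_2 = -1.
v=29: a=29^2·(≡25), b=29^-2·(≡17) mod 29; (25|29)=+1, (17|29)=-1; (−1)^{2·-2·14}·(+1)^-2·(-1)^2 = +1.
v=5: a=5^-3·(≡4), b=5^2·(≡3) mod 5; (4|5)=+1, (3|5)=-1; (−1)^{-3·2·2}·(+1)^2·(-1)^-3 = -1.
v=3: a=3^4·(≡2), b=3^-1·(≡1) mod 3; (2|3)=-1, (1|3)=+1; (−1)^{4·-1·1}·(-1)^-1·(+1)^4 = -1.
v=31: a=31^0·(≡9), b=31^2·(≡29) mod 31; (9|31)=+1, (29|31)=-1; (−1)^{0·2·15}·(+1)^2·(-1)^0 = +1.
v=7: a=7^-2·(≡6), b=7^2·(≡1) mod 7; (6|7)=-1, (1|7)=+1; (−1)^{-2·2·3}·(-1)^2·(+1)^-2 = +1.
v=11: a=11^6·(≡4), b=11^1·(≡1) mod 11; (4|11)=+1, (1|11)=+1; (−1)^{6·1·5}·(+1)^1·(+1)^6 = +1.
v=∞: 5 > 0 and 858 > 0  ⇒  (a,b)_∞ = +1.
|Ram(5, 858)| = 4, even; anisotropic at {2, 3, 5, 13}.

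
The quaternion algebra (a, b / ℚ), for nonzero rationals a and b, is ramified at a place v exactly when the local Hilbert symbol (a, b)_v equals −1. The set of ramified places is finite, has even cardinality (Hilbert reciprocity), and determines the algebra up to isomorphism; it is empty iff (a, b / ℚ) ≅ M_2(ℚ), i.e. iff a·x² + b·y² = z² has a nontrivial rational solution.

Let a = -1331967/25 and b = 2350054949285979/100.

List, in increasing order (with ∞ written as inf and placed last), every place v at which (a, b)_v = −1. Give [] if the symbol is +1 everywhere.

[13, 41]

(a, b) ≡ (-27183, 2091) mod (ℚ^×)²; places V = {2, 3, 5, 7, 13, 17, 41, ∞}.
(a,b)_41: α=1, u≡24; β=3, v≡36 (mod 41); (24|41)=-1, (36|41)=+1; sign (−1)^0·-1^3·+1^1 = -1.
(a,b)_17: α=1, u≡13; β=3, v≡1 (mod 17); (13|17)=+1, (1|17)=+1; sign (−1)^0·+1^3·+1^1 = +1.
(a,b)_5: α=-2, u≡3; β=-2, v≡1 (mod 5); (3|5)=-1, (1|5)=+1; sign (−1)^0·-1^-2·+1^-2 = +1.
(a,b)_∞: sgn(-27183)=−, sgn(2091)=+, so +1.
(a,b)_13: α=1, u≡6; β=4, v≡5 (mod 13); (6|13)=-1, (5|13)=-1; sign (−1)^0·-1^4·-1^1 = -1.
(a,b)_7: α=2, u≡3; β=0, v≡6 (mod 7); (3|7)=-1, (6|7)=-1; sign (−1)^0·-1^0·-1^2 = +1.
(a,b)_2: α=0, β=-2; u≡1, v≡3 (mod 8); ε(u)ε(v)=0·1, αω(v)=0·1, βω(u)=-2·0; sum ≡ 0  ⇒  +1.
(a,b)_3: α=1, u≡2; β=5, v≡1 (mod 3); (2|3)=-1, (1|3)=+1; sign (−1)^1·-1^5·+1^1 = +1.
(-27183, 2091 / ℚ) ramifies at {13, 41}: a division algebra.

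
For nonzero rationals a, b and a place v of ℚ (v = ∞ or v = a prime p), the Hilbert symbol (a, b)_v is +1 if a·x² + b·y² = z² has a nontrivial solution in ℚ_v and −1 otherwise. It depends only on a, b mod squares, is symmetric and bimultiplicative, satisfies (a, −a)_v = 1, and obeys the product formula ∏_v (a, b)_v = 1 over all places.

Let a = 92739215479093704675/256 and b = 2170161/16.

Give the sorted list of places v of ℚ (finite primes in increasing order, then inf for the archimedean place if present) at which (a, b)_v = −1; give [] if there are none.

[23, 31]

Mod squares: a ≡ 38595403, b ≡ 4921. Check v ∈ {∞, 2, 3, 5, 7, 11, 19, 23, 31, 37}.
v=5: a=5^2·(≡2), b=5^0·(≡1) mod 5; (2|5)=-1, (1|5)=+1; (−1)^{2·0·2}·(-1)^0·(+1)^2 = +1.
v=19: a=19^3·(≡1), b=19^1·(≡3) mod 19; (1|19)=+1, (3|19)=-1; (−1)^{3·1·9}·(+1)^1·(-1)^3 = +1.
v=3: a=3^4·(≡1), b=3^2·(≡1) mod 3; (1|3)=+1, (1|3)=+1; (−1)^{4·2·1}·(+1)^2·(+1)^4 = +1.
v=11: a=11^1·(≡3), b=11^0·(≡3) mod 11; (3|11)=+1, (3|11)=+1; (−1)^{1·0·5}·(+1)^0·(+1)^1 = +1.
v=∞: 38595403 > 0 and 4921 > 0  ⇒  (a,b)_∞ = +1.
v=31: a=31^1·(≡29), b=31^0·(≡12) mod 31; (29|31)=-1, (12|31)=-1; (−1)^{1·0·15}·(-1)^0·(-1)^1 = -1.
v=7: a=7^5·(≡2), b=7^3·(≡3) mod 7; (2|7)=+1, (3|7)=-1; (−1)^{5·3·3}·(+1)^3·(-1)^5 = +1.
v=2: v_2(a)=-8, v_2(b)=-4; units ≡ 3, 1 (mod 8); ε·ε+αω+βω = 1·0+-8·0+-4·1 ≡ 0  ⇒  (a,b)_2 = +1.
v=37: a=37^3·(≡24), b=37^1·(≡19) mod 37; (24|37)=-1, (19|37)=-1; (−1)^{3·1·18}·(-1)^1·(-1)^3 = +1.
v=23: a=23^1·(≡4), b=23^0·(≡17) mod 23; (4|23)=+1, (17|23)=-1; (−1)^{1·0·11}·(+1)^0·(-1)^1 = -1.
Ram(38595403, 4921) = {23, 31}; no ℚ_23-point on the conic.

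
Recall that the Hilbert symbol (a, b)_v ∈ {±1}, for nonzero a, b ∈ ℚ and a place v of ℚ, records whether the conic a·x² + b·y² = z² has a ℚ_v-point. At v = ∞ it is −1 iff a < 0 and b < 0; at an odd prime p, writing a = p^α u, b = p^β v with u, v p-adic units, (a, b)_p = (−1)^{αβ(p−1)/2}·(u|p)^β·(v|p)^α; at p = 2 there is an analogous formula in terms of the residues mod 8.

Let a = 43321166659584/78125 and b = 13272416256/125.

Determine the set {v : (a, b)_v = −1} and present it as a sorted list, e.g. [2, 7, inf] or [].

Mod squares: a ≡ 55, b ≡ 2805. Check v ∈ {∞, 2, 3, 5, 11, 17, 19}.
v=17: a=17^2·(≡15), b=17^1·(≡5) mod 17; (15|17)=+1, (5|17)=-1; (−1)^{2·1·8}·(+1)^1·(-1)^2 = +1.
v=11: a=11^1·(≡5), b=11^1·(≡7) mod 11; (5|11)=+1, (7|11)=-1; (−1)^{1·1·5}·(+1)^1·(-1)^1 = +1.
v=19: a=19^2·(≡16), b=19^2·(≡8) mod 19; (16|19)=+1, (8|19)=-1; (−1)^{2·2·9}·(+1)^2·(-1)^2 = +1.
v=2: v_2(a)=22, v_2(b)=16; units ≡ 7, 5 (mod 8); ε·ε+αω+βω = 1·0+22·1+16·0 ≡ 0  ⇒  (a,b)_2 = +1.
v=5: a=5^-7·(≡4), b=5^-3·(≡1) mod 5; (4|5)=+1, (1|5)=+1; (−1)^{-7·-3·2}·(+1)^-3·(+1)^-7 = +1.
v=∞: 55 > 0 and 2805 > 0  ⇒  (a,b)_∞ = +1.
v=3: a=3^2·(≡1), b=3^1·(≡2) mod 3; (1|3)=+1, (2|3)=-1; (−1)^{2·1·1}·(+1)^1·(-1)^2 = +1.
Ram(a, b) = ∅: the form 55·x² + 2805·y² − z² is isotropic over every ℚ_v, so by Hasse–Minkowski it is isotropic over ℚ.

[]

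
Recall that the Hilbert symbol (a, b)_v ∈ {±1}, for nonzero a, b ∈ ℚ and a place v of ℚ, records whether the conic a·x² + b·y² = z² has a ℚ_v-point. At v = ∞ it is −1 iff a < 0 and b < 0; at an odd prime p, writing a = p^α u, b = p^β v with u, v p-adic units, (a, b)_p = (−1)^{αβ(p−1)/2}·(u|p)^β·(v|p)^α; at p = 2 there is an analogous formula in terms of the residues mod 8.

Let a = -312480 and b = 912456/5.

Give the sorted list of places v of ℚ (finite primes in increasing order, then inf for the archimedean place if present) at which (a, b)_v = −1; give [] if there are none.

Mod squares: a ≡ -2170, b ≡ 126730. Check v ∈ {∞, 2, 3, 5, 7, 19, 23, 29, 31}.
v=29: a=29^0·(≡24), b=29^1·(≡23) mod 29; (24|29)=+1, (23|29)=+1; (−1)^{0·1·14}·(+1)^1·(+1)^0 = +1.
v=31: a=31^1·(≡26), b=31^0·(≡19) mod 31; (26|31)=-1, (19|31)=+1; (−1)^{1·0·15}·(-1)^0·(+1)^1 = +1.
v=23: a=23^0·(≡21), b=23^1·(≡4) mod 23; (21|23)=-1, (4|23)=+1; (−1)^{0·1·11}·(-1)^1·(+1)^0 = -1.
v=19: a=19^0·(≡13), b=19^1·(≡6) mod 19; (13|19)=-1, (6|19)=+1; (−1)^{0·1·9}·(-1)^1·(+1)^0 = -1.
v=∞: -2170 < 0 and 126730 > 0  ⇒  (a,b)_∞ = +1.
v=5: a=5^1·(≡4), b=5^-1·(≡1) mod 5; (4|5)=+1, (1|5)=+1; (−1)^{1·-1·2}·(+1)^-1·(+1)^1 = +1.
v=7: a=7^1·(≡6), b=7^0·(≡4) mod 7; (6|7)=-1, (4|7)=+1; (−1)^{1·0·3}·(-1)^0·(+1)^1 = +1.
v=3: a=3^2·(≡2), b=3^2·(≡1) mod 3; (2|3)=-1, (1|3)=+1; (−1)^{2·2·1}·(-1)^2·(+1)^2 = +1.
v=2: v_2(a)=5, v_2(b)=3; units ≡ 3, 5 (mod 8); ε·ε+αω+βω = 1·0+5·1+3·1 ≡ 0  ⇒  (a,b)_2 = +1.
(-2170, 126730 / ℚ) ramifies at {19, 23}: a division algebra.

[19, 23]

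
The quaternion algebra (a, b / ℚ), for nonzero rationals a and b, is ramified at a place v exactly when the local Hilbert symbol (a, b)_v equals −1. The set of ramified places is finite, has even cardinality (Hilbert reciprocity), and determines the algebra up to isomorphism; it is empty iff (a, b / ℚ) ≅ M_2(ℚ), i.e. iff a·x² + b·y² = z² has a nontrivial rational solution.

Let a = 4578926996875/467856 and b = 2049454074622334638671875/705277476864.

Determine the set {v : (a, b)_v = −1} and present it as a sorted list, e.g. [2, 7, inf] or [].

[2, 5, 7, 29]

Mod squares: a ≡ 595, b ≡ 203. Check v ∈ {∞, 2, 3, 5, 7, 11, 17, 19, 29}.
v=19: a=19^-2·(≡6), b=19^0·(≡8) mod 19; (6|19)=+1, (8|19)=-1; (−1)^{-2·0·9}·(+1)^0·(-1)^-2 = +1.
v=29: a=29^2·(≡3), b=29^3·(≡28) mod 29; (3|29)=-1, (28|29)=+1; (−1)^{2·3·14}·(-1)^3·(+1)^2 = -1.
v=3: a=3^-4·(≡1), b=3^-16·(≡2) mod 3; (1|3)=+1, (2|3)=-1; (−1)^{-4·-16·1}·(+1)^-16·(-1)^-4 = +1.
v=7: a=7^1·(≡2), b=7^5·(≡2) mod 7; (2|7)=+1, (2|7)=+1; (−1)^{1·5·3}·(+1)^5·(+1)^1 = -1.
v=17: a=17^1·(≡9), b=17^2·(≡15) mod 17; (9|17)=+1, (15|17)=+1; (−1)^{1·2·8}·(+1)^2·(+1)^1 = +1.
v=5: a=5^5·(≡4), b=5^10·(≡3) mod 5; (4|5)=+1, (3|5)=-1; (−1)^{5·10·2}·(+1)^10·(-1)^5 = -1.
v=∞: 595 > 0 and 203 > 0  ⇒  (a,b)_∞ = +1.
v=11: a=11^4·(≡3), b=11^6·(≡4) mod 11; (3|11)=+1, (4|11)=+1; (−1)^{4·6·5}·(+1)^6·(+1)^4 = +1.
v=2: v_2(a)=-4, v_2(b)=-14; units ≡ 3, 3 (mod 8); ε·ε+αω+βω = 1·1+-4·1+-14·1 ≡ 1  ⇒  (a,b)_2 = -1.
Ram(595, 203) = {2, 5, 7, 29}; no ℚ_2-point on the conic.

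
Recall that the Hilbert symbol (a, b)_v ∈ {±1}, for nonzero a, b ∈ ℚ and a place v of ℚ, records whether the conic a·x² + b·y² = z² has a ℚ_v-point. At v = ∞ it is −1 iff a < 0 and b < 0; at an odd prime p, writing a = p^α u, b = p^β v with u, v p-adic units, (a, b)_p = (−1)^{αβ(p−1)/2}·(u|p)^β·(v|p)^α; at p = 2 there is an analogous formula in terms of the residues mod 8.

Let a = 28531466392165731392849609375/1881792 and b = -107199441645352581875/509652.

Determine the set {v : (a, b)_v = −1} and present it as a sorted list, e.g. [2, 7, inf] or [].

[5, 7, 23, 29]

(a, b) ≡ (51765, -147407) mod (ℚ^×)²; places V = {2, 3, 5, 7, 11, 13, 17, 23, 29, ∞}.
(a,b)_3: α=-5, u≡2; β=-4, v≡1 (mod 3); (2|3)=-1, (1|3)=+1; sign (−1)^0·-1^-4·+1^-5 = +1.
(a,b)_7: α=7, u≡5; β=6, v≡3 (mod 7); (5|7)=-1, (3|7)=-1; sign (−1)^0·-1^6·-1^7 = -1.
(a,b)_17: α=3, u≡13; β=3, v≡1 (mod 17); (13|17)=+1, (1|17)=+1; sign (−1)^0·+1^3·+1^3 = +1.
(a,b)_23: α=6, u≡7; β=3, v≡3 (mod 23); (7|23)=-1, (3|23)=+1; sign (−1)^0·-1^3·+1^6 = -1.
(a,b)_13: α=0, u≡3; β=-1, v≡3 (mod 13); (3|13)=+1, (3|13)=+1; sign (−1)^0·+1^-1·+1^0 = +1.
(a,b)_29: α=3, u≡23; β=3, v≡18 (mod 29); (23|29)=+1, (18|29)=-1; sign (−1)^0·+1^3·-1^3 = -1.
(a,b)_2: α=-6, β=-2; u≡5, v≡1 (mod 8); ε(u)ε(v)=0·0, αω(v)=-6·0, βω(u)=-2·1; sum ≡ 0  ⇒  +1.
(a,b)_∞: sgn(51765)=+, sgn(-147407)=−, so +1.
(a,b)_5: α=9, u≡2; β=4, v≡2 (mod 5); (2|5)=-1, (2|5)=-1; sign (−1)^0·-1^4·-1^9 = -1.
(a,b)_11: α=-2, u≡7; β=-2, v≡9 (mod 11); (7|11)=-1, (9|11)=+1; sign (−1)^0·-1^-2·+1^-2 = +1.
(51765, -147407 / ℚ) ramifies at {5, 7, 23, 29}: a division algebra.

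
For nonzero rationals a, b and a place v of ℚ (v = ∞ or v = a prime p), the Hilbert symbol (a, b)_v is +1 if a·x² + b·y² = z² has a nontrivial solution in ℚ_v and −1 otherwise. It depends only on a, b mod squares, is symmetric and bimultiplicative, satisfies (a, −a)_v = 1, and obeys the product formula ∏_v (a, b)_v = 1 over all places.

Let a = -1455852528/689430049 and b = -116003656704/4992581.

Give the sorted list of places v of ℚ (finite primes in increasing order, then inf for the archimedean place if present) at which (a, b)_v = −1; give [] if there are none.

Mod squares: a ≡ -23, b ≡ -252681. Check v ∈ {∞, 2, 3, 7, 11, 13, 17, 19, 23, 31}.
v=17: a=17^2·(≡11), b=17^2·(≡14) mod 17; (11|17)=-1, (14|17)=-1; (−1)^{2·2·8}·(-1)^2·(-1)^2 = +1.
v=23: a=23^1·(≡15), b=23^2·(≡15) mod 23; (15|23)=-1, (15|23)=-1; (−1)^{1·2·11}·(-1)^2·(-1)^1 = -1.
v=13: a=13^2·(≡9), b=13^1·(≡6) mod 13; (9|13)=+1, (6|13)=-1; (−1)^{2·1·6}·(+1)^1·(-1)^2 = +1.
v=19: a=19^0·(≡14), b=19^1·(≡16) mod 19; (14|19)=-1, (16|19)=+1; (−1)^{0·1·9}·(-1)^1·(+1)^0 = -1.
v=∞: -23 < 0 and -252681 < 0  ⇒  (a,b)_∞ = -1.
v=7: a=7^-2·(≡3), b=7^0·(≡5) mod 7; (3|7)=-1, (5|7)=-1; (−1)^{-2·0·3}·(-1)^0·(-1)^-2 = +1.
v=11: a=11^-4·(≡10), b=11^-5·(≡6) mod 11; (10|11)=-1, (6|11)=-1; (−1)^{-4·-5·5}·(-1)^-5·(-1)^-4 = -1.
v=3: a=3^4·(≡1), b=3^1·(≡1) mod 3; (1|3)=+1, (1|3)=+1; (−1)^{4·1·1}·(+1)^1·(+1)^4 = +1.
v=2: v_2(a)=4, v_2(b)=10; units ≡ 1, 7 (mod 8); ε·ε+αω+βω = 0·1+4·0+10·0 ≡ 0  ⇒  (a,b)_2 = +1.
v=31: a=31^-2·(≡1), b=31^-1·(≡10) mod 31; (1|31)=+1, (10|31)=+1; (−1)^{-2·-1·15}·(+1)^-1·(+1)^-2 = +1.
|Ram(-23, -252681)| = 4, even; anisotropic at {11, 19, 23, ∞}.

[11, 19, 23, inf]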